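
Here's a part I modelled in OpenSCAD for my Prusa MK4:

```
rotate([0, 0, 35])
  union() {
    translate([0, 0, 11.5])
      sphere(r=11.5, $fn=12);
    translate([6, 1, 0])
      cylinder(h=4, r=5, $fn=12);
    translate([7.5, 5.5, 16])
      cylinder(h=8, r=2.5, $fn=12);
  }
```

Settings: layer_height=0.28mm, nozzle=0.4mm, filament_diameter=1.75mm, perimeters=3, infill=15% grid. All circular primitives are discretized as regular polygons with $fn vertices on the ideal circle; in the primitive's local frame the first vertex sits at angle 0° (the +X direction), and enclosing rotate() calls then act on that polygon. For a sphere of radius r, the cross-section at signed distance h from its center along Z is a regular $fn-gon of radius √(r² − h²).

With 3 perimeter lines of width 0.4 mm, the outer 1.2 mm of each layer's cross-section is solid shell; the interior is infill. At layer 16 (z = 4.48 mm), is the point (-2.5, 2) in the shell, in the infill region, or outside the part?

infill

At z = 4.48 mm: the r=11.5 sphere contributes a regular 12-gon of circumradius √(11.5²−7.02²) = 9.109; the cylinder at (6, 1) is not intersected at this z (z outside [0, 4]); the cylinder at (7.5, 5.5) does not reach this height (z outside [16, 24]); Taking the union: only the r=11.5 sphere is present, so the union is just that shape — 1 connected region; (rotated 35° about Z; rotation is an isometry so areas/perimeters/island counts are preserved). Overall, the cross-section is a single solid region. Undo the 35° rotation: the query point maps to (-0.901, 3.072) in the un-rotated model frame. The nearest boundary edge runs (0.00, 9.11)→(-4.55, 7.89); distance from the point to it = 5.60 mm. The point is inside the cross-section and 5.60 mm from the nearest boundary — more than the 1.2 mm shell width (3 × 0.4), so it's in the infill interior.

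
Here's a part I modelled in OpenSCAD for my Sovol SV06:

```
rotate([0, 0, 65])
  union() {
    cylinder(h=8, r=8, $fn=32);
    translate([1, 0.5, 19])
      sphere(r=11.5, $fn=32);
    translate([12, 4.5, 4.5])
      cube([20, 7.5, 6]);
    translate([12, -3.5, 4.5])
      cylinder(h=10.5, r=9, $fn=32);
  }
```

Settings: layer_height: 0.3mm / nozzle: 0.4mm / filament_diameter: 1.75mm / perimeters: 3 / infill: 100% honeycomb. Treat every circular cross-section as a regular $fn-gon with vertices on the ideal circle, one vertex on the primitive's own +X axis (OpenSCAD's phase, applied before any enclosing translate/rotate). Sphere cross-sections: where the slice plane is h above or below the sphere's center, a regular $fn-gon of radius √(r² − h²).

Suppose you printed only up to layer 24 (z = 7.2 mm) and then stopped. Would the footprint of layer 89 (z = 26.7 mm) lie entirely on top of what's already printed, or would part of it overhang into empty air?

Compare the two slices. At z = 7.2: the cylinder: section is a regular 32-gon, circumradius r=8 (area = (32/2)·8.000²·sin(360°/32) = 199.77 mm²); the sphere at (1, 0.5) does not reach this height (|z−center|=11.800 > r=11.5); the cube at (12, 4.5) (footprint 20×7.5) is included at this height (area 150.00 mm²); the r=9 cylinder at (12, -3.5) contributes a regular 32-gon of circumradius 9 (area = (32/2)·9.000²·sin(360°/32) = 252.84 mm²); Taking the union: the regions partially overlap — summed areas 602.61 mm² minus the doubly-counted overlap 37.48 mm² gives 565.13 mm² — area = 565.13 mm²; (rotated 65° about Z; rotation is an isometry so areas/perimeters/island counts are preserved). At z = 26.7: the cylinder is absent (z outside [0, 8]); the sphere at (1, 0.5): section is a regular 32-gon, circumradius = √(r²−h²) = √(11.5²−7.7²) = 8.542 (area = (32/2)·8.542²·sin(360°/32) = 227.74 mm²); the cube at (12, 4.5) is not intersected at this z (z outside [4.5, 10.5]); the cylinder at (12, -3.5) is absent (z outside [4.5, 15]); Taking the union: only the r=11.5 sphere at (1, 0.5) is present, so the union is just that shape — area = 227.74 mm²; (whole slice rotated 65° about Z — lengths, areas and connectivity unchanged). Checking containment: at z = 26.7 the cross-section extends beyond the z = 7.2 cross-section by about 17.47 mm².

part overhangs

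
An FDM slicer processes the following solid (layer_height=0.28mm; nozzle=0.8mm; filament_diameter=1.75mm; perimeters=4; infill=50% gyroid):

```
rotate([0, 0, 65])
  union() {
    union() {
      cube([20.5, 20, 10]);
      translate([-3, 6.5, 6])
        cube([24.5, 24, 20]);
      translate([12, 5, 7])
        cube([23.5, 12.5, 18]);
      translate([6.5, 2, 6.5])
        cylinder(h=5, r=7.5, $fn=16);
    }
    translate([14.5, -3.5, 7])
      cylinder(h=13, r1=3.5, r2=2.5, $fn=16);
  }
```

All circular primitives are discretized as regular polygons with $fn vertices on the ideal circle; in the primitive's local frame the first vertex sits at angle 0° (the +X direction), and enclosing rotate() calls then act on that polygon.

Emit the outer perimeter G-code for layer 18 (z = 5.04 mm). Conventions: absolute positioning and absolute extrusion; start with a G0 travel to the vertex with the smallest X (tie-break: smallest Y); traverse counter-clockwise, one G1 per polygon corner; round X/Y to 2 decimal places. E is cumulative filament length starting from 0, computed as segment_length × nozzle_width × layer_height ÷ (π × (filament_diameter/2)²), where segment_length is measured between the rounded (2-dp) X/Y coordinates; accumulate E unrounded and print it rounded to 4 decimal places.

G0 X-18.13 Y8.45 Z5.04
G1 X0.00 Y0.00 E1.8628
G1 X8.66 Y18.58 E3.7718
G1 X-9.46 Y27.03 E5.6338
G1 X-18.13 Y8.45 E7.5432

At z = 5.04 mm: the cube (footprint 20.5×20) is included at this height; the cube at (-3, 6.5) does not reach this height (z outside [6, 26]); the cube at (12, 5) is absent (z outside [7, 25]); the cylinder at (6.5, 2) is not intersected at this z (z outside [6.5, 11.5]); Combining (union): only the 20.5×20 cube is present, so the union is just that shape — 1 connected region; the cone at (14.5, -3.5) is absent (z outside [7, 20]); Merging all regions: only the result so far is present, so the union is just that shape — 1 connected region; (rotated 65° about Z; rotation is an isometry so areas/perimeters/island counts are preserved). The outline is a single polygon with 4 vertices. Extrusion per mm of travel: 0.8 × 0.28 / (π × 0.875²) = 0.093128. Accumulating E over each segment gives final E = 7.5432.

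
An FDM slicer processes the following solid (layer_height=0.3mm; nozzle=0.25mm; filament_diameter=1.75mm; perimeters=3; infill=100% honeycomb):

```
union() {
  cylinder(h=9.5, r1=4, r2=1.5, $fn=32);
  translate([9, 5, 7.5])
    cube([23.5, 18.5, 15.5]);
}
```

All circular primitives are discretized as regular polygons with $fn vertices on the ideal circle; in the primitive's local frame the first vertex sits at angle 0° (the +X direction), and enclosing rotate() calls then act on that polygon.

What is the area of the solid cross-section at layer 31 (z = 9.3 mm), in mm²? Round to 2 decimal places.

At z = 9.3 mm: the cone contributes a regular 32-gon of circumradius 1.553 (interpolated between r1=4 and r2=1.5 at t=0.979) (area = (32/2)·1.553²·sin(360°/32) = 7.52 mm²); the cube at (9, 5) (footprint 23.5×18.5) is included at this height (area 434.75 mm²); Combining (union): the 2 present regions are separate (no shared area or edge), so areas and boundary lengths simply add and each stays a separate island — area = 442.27 mm². Overall, the cross-section has 2 separate islands. Net area = 442.27 mm².

442.27 mm²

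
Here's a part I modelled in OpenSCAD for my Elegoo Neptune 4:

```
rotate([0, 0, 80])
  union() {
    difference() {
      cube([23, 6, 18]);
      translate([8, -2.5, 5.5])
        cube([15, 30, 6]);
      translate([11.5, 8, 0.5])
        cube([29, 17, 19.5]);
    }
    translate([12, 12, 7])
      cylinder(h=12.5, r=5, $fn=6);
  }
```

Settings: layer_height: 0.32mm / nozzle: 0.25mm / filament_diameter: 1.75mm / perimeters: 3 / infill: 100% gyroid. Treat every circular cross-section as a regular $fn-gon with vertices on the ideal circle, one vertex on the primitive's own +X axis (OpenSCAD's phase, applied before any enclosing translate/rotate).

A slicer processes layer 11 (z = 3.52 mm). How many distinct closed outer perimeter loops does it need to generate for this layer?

At z = 3.52 mm: the 23×6 cube contributes its full rectangle; the cube at (8, -2.5) is absent (z outside [5.5, 11.5]); the cube at (11.5, 8) is present — its section is the full 29×17 rectangle; Subtracting the remaining from the first: starting from the 23×6 cube, the 29×17 cube at (11.5, 8) misses the remaining region (no effect) — 1 connected region; the cylinder at (12, 12) is absent (z outside [7, 19.5]); Combining (union): only the result so far is present, so the union is just that shape — 1 connected region; (rotated 80° about Z; rotation is an isometry so areas/perimeters/island counts are preserved). The result has 1 disconnected region.

1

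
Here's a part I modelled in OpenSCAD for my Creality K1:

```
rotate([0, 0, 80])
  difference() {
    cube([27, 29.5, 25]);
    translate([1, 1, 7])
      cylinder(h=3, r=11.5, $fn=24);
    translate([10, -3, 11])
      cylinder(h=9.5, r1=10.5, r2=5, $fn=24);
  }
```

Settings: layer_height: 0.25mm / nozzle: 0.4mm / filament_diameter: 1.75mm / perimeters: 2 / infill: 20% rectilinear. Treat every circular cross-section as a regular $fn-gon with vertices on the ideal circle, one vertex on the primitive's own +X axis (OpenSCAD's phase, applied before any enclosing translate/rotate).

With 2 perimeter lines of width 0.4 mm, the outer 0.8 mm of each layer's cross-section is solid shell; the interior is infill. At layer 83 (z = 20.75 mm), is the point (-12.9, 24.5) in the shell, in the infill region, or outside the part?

At z = 20.75 mm: the cube is present — its section is the full 27×29.5 rectangle; the cylinder at (1, 1) does not reach this height (z outside [7, 10]); the cone at (10, -3) does not reach this height (z outside [11, 20.5]); Taking the first minus the rest: none of the subtracted shapes is present at this height, so the 27×29.5 cube is unchanged — 1 connected region; (rotated 80° about Z; rotation is an isometry so areas/perimeters/island counts are preserved). Overall, the cross-section is a single solid region. Undo the 80° rotation: the query point maps to (21.888, 16.958) in the un-rotated model frame. The nearest boundary edge runs (27.00, 0.00)→(27.00, 29.50); distance from the point to it = 5.11 mm. The point is inside the cross-section and 5.11 mm from the nearest boundary — more than the 0.8 mm shell width (2 × 0.4), so it's in the infill interior.

infill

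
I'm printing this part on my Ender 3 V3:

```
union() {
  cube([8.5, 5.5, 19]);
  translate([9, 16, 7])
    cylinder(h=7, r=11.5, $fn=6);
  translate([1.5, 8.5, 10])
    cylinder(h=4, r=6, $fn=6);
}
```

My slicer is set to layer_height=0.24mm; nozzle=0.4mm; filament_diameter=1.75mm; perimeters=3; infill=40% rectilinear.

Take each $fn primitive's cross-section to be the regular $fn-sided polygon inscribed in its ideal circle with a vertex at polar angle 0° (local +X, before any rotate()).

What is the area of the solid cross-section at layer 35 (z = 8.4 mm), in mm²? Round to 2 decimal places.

At z = 8.4 mm: the cube (footprint 8.5×5.5) is included at this height (area 46.75 mm²); the r=11.5 cylinder at (9, 16) gives a regular 6-gon of circumradius 11.5 (constant along its height) (area = (6/2)·11.500²·sin(360°/6) = 343.60 mm²); the cylinder at (1.5, 8.5) is not intersected at this z (z outside [10, 14]); Taking the union: the 2 present regions are separate (no shared area or edge), so areas and boundary lengths simply add and each stays a separate island — area = 390.35 mm². Overall, the cross-section has 2 separate islands. Net area = 390.35 mm².

390.35 mm²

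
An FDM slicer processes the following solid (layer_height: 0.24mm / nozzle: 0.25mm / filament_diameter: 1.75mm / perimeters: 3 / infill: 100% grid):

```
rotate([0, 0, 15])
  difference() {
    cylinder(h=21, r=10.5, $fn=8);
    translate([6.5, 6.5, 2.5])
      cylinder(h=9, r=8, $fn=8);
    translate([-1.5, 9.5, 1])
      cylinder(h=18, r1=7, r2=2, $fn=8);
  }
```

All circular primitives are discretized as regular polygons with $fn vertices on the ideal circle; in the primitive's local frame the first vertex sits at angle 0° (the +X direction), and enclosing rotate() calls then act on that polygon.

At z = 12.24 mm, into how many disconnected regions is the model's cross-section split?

At z = 12.24 mm: the cylinder: section is a regular 8-gon, circumradius r=10.5; the cylinder at (6.5, 6.5) does not reach this height (z outside [2.5, 11.5]); the cone at (-1.5, 9.5) (r1=7→r2=2) has section circumradius 3.878 here — a regular 8-gon; Subtracting the remaining from the first: starting from the r=10.5 cylinder, the cone at (-1.5, 9.5) partially overlaps it — only the 22.13 mm² overlap (of its 42.53 mm²) is removed, clipping the outline — 1 connected region; (rotated 15° about Z; rotation is an isometry so areas/perimeters/island counts are preserved). The result has 1 disconnected region.

1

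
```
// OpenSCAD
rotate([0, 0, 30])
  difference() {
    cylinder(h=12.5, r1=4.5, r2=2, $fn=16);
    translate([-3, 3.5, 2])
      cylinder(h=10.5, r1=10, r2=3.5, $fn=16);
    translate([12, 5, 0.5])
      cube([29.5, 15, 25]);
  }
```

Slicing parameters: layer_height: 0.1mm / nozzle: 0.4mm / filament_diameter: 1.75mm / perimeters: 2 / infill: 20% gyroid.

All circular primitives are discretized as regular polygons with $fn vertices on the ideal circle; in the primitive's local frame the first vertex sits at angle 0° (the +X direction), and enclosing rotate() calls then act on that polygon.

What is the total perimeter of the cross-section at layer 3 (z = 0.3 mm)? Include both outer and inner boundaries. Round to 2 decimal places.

27.72 mm

At z = 0.3 mm: the cone (r1=4.5→r2=2) has section circumradius 4.440 here — a regular 16-gon (perimeter = 2·16·4.440·sin(180°/16) = 27.72 mm); the cone at (-3, 3.5) does not reach this height (z outside [2, 12.5]); the cube at (12, 5) is not intersected at this z (z outside [0.5, 25.5]); Taking the first minus the rest: none of the subtracted shapes is present at this height, so the cone is unchanged — boundary = 27.72 mm; (whole slice rotated 30° about Z — lengths, areas and connectivity unchanged). Overall, the cross-section is a single solid region. Total boundary length (outer) = 27.72 mm.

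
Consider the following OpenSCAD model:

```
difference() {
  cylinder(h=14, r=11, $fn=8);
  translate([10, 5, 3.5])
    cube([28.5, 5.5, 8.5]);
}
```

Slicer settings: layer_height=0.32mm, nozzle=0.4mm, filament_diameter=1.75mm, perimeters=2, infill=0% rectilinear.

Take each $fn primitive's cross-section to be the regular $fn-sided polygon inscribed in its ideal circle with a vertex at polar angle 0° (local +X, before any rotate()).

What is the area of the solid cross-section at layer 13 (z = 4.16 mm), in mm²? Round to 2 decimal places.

342.24 mm²

At z = 4.16 mm: the r=11 cylinder contributes a regular 8-gon of circumradius 11 (area = (8/2)·11.000²·sin(360°/8) = 342.24 mm²); the cube at (10, 5) (footprint 28.5×5.5) is included at this height (area 156.75 mm²); Taking the first minus the rest: starting from the r=11 cylinder (342.24 mm²), the 28.5×5.5 cube at (10, 5) misses the remaining region (no effect) — area = 342.24 mm². Overall, the cross-section is a single solid region. Net area = 342.24 mm².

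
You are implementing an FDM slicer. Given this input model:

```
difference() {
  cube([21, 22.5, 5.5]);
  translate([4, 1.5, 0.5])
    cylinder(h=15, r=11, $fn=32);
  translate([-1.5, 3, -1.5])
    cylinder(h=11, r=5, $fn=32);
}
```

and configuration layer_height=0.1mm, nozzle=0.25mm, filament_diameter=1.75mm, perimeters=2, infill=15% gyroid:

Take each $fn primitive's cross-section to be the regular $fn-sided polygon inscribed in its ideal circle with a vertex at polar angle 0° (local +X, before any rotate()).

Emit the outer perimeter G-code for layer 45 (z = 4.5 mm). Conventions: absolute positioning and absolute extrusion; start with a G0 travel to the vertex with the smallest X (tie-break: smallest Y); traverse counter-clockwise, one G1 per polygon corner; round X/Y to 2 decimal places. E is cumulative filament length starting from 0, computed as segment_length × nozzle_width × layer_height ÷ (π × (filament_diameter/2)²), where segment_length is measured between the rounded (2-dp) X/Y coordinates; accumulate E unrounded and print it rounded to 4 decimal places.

At z = 4.5 mm: the 21×22.5 cube contributes its full rectangle; the r=11 cylinder at (4, 1.5) contributes a regular 32-gon of circumradius 11; the cylinder at (-1.5, 3): section is a regular 32-gon, circumradius r=5; After the difference (first − rest): starting from the 21×22.5 cube, the r=11 cylinder at (4, 1.5) partially overlaps it — only the 159.67 mm² overlap (of its 377.69 mm²) is removed, clipping the outline; the r=5 cylinder at (-1.5, 3) misses the remaining region (no effect) — 1 connected region. The outline is a single polygon with 15 vertices. Extrusion per mm of travel: 0.25 × 0.1 / (π × 0.875²) = 0.010394. Accumulating E over each segment gives final E = 0.8655.

G0 X0.00 Y11.73 Z4.50
G1 X1.85 Y12.29 E0.0201
G1 X4.00 Y12.50 E0.0425
G1 X6.15 Y12.29 E0.0650
G1 X8.21 Y11.66 E0.0874
G1 X10.11 Y10.65 E0.1098
G1 X11.78 Y9.28 E0.1322
G1 X13.15 Y7.61 E0.1547
G1 X14.16 Y5.71 E0.1770
G1 X14.79 Y3.65 E0.1994
G1 X15.00 Y1.50 E0.2219
G1 X14.85 Y0.00 E0.2375
G1 X21.00 Y0.00 E0.3015
G1 X21.00 Y22.50 E0.5353
G1 X0.00 Y22.50 E0.7536
G1 X0.00 Y11.73 E0.8655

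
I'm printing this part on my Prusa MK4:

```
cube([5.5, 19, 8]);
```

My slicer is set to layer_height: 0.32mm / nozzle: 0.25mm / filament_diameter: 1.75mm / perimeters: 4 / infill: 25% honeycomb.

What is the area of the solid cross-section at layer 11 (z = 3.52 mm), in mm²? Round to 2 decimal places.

104.50 mm²

At z = 3.52 mm: the cube is present — its section is the full 5.5×19 rectangle (area 104.50 mm²). Overall, the cross-section is a single solid region. Net area = 104.50 mm².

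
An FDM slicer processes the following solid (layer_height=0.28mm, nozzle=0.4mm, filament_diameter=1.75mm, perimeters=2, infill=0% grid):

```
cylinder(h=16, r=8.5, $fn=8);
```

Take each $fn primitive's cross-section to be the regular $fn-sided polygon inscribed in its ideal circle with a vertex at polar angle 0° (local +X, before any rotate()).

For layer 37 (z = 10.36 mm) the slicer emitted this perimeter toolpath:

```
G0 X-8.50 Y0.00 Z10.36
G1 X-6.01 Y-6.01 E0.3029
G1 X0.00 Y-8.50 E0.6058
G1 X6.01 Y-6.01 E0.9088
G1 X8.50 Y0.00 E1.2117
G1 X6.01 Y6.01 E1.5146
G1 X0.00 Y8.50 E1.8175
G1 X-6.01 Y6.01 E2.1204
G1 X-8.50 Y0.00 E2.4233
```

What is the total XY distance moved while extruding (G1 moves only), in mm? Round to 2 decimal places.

52.04 mm

Sum the Euclidean lengths of each G1 segment: total = 52.04 mm.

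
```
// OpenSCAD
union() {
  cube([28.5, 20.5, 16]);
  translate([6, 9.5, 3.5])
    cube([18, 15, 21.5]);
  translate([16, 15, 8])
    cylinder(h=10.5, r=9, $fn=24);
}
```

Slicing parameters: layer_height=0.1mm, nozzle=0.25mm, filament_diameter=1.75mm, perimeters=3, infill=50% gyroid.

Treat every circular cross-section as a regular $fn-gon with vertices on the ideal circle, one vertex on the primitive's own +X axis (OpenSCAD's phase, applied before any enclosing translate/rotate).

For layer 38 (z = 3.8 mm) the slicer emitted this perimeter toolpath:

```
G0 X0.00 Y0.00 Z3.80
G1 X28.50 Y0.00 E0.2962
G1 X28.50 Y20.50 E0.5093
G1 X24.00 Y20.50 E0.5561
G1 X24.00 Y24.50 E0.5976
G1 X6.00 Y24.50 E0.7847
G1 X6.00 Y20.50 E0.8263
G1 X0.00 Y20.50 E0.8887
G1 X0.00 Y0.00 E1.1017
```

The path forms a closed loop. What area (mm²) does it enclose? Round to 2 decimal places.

656.25 mm²

Apply the shoelace formula to the sequence of (X, Y) vertices; enclosed area = 656.25 mm².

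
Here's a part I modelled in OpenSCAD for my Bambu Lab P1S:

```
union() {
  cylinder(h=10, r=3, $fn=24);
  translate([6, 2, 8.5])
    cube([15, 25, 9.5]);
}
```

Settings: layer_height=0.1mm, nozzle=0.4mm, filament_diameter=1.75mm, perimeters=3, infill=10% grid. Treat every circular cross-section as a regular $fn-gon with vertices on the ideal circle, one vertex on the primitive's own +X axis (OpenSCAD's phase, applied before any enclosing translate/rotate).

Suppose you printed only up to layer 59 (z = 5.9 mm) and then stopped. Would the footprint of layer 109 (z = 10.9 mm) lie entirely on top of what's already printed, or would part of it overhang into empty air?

Compare the two slices. At z = 5.9: the cylinder: section is a regular 24-gon, circumradius r=3 (area = (24/2)·3.000²·sin(360°/24) = 27.95 mm²); the cube at (6, 2) is absent (z outside [8.5, 18]); Merging all regions: only the r=3 cylinder is present, so the union is just that shape — area = 27.95 mm². At z = 10.9: the cylinder is not intersected at this z (z outside [0, 10]); the cube at (6, 2) (footprint 15×25) is included at this height (area 375.00 mm²); Taking the union: only the 15×25 cube at (6, 2) is present, so the union is just that shape — area = 375.00 mm². Checking containment: at z = 10.9 the cross-section extends beyond the z = 5.9 cross-section by about 375.00 mm².

part overhangs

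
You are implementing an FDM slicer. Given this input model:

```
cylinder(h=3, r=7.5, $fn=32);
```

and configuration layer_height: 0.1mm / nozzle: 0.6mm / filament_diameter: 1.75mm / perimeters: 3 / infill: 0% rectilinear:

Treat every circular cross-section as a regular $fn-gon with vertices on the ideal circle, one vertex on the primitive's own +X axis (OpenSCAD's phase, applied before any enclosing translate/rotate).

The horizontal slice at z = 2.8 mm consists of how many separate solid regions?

1

At z = 2.8 mm: the r=7.5 cylinder gives a regular 32-gon of circumradius 7.5 (constant along its height). The result has 1 disconnected region.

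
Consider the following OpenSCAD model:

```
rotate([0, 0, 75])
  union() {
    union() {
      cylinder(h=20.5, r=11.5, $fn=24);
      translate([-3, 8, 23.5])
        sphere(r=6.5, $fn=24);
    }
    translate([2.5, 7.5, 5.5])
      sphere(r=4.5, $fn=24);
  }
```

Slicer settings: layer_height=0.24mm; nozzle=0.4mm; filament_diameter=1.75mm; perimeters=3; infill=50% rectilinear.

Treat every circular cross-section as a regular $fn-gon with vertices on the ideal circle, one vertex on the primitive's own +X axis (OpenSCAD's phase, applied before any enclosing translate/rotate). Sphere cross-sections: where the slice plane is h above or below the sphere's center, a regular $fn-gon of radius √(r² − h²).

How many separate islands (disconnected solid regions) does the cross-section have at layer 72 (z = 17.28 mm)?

At z = 17.28 mm: the cylinder: section is a regular 24-gon, circumradius r=11.5; the r=6.5 sphere at (-3, 8) slices to a regular 24-gon of circumradius 1.887 (√(r²−h²) with h=6.22 from center); Taking the union: the r=6.5 sphere at (-3, 8) lies entirely inside the r=11.5 cylinder, so the union is just the r=11.5 cylinder — 1 connected region; the sphere at (2.5, 7.5) is absent (|z−center|=11.780 > r=4.5); Taking the union: only that combined region is present, so the union is just that shape — 1 connected region; (rotated 75° about Z; rotation is an isometry so areas/perimeters/island counts are preserved). Overall, the cross-section is a single solid region. Island count = 1.

1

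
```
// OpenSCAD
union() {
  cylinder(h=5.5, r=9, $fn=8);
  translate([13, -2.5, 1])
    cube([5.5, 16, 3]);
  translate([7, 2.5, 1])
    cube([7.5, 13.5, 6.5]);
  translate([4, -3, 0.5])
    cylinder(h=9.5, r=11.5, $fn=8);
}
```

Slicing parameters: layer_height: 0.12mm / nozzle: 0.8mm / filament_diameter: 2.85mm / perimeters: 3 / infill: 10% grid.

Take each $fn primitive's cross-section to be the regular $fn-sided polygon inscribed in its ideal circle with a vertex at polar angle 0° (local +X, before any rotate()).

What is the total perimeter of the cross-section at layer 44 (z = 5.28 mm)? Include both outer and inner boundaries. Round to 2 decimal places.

96.98 mm

At z = 5.28 mm: the r=9 cylinder contributes a regular 8-gon of circumradius 9 (perimeter = 2·8·9.000·sin(180°/8) = 55.11 mm); the cube at (13, -2.5) does not reach this height (z outside [1, 4]); the cube at (7, 2.5) is present — its section is the full 7.5×13.5 rectangle (perimeter 42.00 mm); the r=11.5 cylinder at (4, -3) contributes a regular 8-gon of circumradius 11.5 (perimeter = 2·8·11.500·sin(180°/8) = 70.41 mm); Taking the union: the regions partially overlap (shared area 214.22 mm²), so the edge portions inside another operand are dropped and the merged outline is re-measured after clipping — boundary = 96.98 mm. Overall, the cross-section is a single solid region. Total boundary length (outer) = 96.98 mm.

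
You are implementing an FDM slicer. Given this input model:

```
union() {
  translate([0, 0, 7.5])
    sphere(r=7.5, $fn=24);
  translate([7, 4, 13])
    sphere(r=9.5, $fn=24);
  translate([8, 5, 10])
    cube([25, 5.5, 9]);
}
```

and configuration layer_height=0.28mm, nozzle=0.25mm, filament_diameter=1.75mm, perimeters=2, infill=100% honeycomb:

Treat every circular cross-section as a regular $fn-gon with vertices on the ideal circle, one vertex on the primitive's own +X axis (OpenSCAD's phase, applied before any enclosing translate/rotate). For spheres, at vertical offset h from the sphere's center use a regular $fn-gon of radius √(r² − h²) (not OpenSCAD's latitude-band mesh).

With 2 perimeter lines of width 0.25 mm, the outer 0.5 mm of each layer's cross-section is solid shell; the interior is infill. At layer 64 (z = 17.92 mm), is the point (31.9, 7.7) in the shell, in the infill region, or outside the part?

infill

At z = 17.92 mm: the sphere is absent (|z−center|=10.420 > r=7.5); the r=9.5 sphere at (7, 4) contributes a regular 24-gon of circumradius √(9.5²−4.92²) = 8.127; the 25×5.5 cube at (8, 5) contributes its full rectangle; Combining (union): the regions partially overlap (shared area 32.55 mm²), so overlapping operands fuse into one piece — 1 connected region. Overall, the cross-section is a single solid region. The nearest boundary edge runs (33.00, 10.50)→(33.00, 5.00); distance from the point to it = 1.10 mm. The point is inside the cross-section and 1.10 mm from the nearest boundary — more than the 0.5 mm shell width (2 × 0.25), so it's in the infill interior.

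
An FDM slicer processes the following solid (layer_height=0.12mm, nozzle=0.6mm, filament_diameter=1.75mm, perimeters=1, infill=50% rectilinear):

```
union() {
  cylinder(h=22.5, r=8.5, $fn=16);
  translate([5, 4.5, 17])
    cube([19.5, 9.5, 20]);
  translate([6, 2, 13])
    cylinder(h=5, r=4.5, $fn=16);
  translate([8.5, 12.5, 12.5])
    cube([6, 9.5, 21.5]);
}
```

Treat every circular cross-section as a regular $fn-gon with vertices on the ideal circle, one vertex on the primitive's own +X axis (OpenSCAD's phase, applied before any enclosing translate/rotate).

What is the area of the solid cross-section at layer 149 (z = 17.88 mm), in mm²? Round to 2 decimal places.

At z = 17.88 mm: the cylinder: section is a regular 16-gon, circumradius r=8.5 (area = (16/2)·8.500²·sin(360°/16) = 221.19 mm²); the cube at (5, 4.5) is present — its section is the full 19.5×9.5 rectangle (area 185.25 mm²); the r=4.5 cylinder at (6, 2) contributes a regular 16-gon of circumradius 4.5 (area = (16/2)·4.500²·sin(360°/16) = 61.99 mm²); the cube at (8.5, 12.5) is present — its section is the full 6×9.5 rectangle (area 57.00 mm²); Merging all regions: the regions partially overlap — summed areas 525.44 mm² minus the doubly-counted overlap 61.69 mm² gives 463.75 mm² — area = 463.75 mm². Overall, the cross-section is a single solid region. Net area = 463.75 mm².

463.75 mm²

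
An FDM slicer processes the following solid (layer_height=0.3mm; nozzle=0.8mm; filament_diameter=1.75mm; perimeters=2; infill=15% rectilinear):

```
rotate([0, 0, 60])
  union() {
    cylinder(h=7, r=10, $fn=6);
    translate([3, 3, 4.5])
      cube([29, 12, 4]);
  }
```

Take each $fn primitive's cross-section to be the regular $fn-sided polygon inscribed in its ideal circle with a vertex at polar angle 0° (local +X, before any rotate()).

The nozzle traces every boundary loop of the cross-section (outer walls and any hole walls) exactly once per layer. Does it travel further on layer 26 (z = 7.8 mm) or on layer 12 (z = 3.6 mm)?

Layer 26 (z = 7.8): the cylinder does not reach this height (z outside [0, 7]); the cube at (3, 3) is present — its section is the full 29×12 rectangle (perimeter 82.00 mm); Merging all regions: only the 29×12 cube at (3, 3) is present, so the union is just that shape — boundary = 82.00 mm; (whole slice rotated 60° about Z — lengths, areas and connectivity unchanged). So its perimeter = 82.00 mm. Layer 12 (z = 3.6): the r=10 cylinder gives a regular 6-gon of circumradius 10 (constant along its height) (perimeter = 2·6·10.000·sin(180°/6) = 60.00 mm); the cube at (3, 3) does not reach this height (z outside [4.5, 8.5]); Combining (union): only the r=10 cylinder is present, so the union is just that shape — boundary = 60.00 mm; (whole slice rotated 60° about Z — lengths, areas and connectivity unchanged). So its perimeter = 60.00 mm. Layer 26 is larger (82.00 vs 60.00 mm).

layer 26 (z = 7.8 mm)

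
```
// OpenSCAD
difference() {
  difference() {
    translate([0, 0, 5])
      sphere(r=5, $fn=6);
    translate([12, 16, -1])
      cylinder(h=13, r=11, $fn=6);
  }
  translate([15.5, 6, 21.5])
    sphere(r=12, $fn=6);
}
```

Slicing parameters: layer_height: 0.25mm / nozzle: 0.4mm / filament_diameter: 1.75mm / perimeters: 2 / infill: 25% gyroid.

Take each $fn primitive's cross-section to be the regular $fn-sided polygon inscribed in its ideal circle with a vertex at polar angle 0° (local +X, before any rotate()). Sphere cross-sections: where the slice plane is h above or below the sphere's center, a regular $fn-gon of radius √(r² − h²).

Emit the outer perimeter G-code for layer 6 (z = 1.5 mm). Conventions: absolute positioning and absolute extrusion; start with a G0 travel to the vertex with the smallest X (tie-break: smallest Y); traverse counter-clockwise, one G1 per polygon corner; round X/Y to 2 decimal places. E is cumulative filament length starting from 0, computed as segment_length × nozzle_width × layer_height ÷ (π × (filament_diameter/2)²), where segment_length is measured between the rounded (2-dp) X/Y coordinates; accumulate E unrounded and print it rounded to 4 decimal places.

At z = 1.5 mm: the r=5 sphere contributes a regular 6-gon of circumradius √(5²−3.5²) = 3.571; the cylinder at (12, 16): section is a regular 6-gon, circumradius r=11; Taking the first minus the rest: starting from the r=5 sphere, the r=11 cylinder at (12, 16) misses the remaining region (no effect) — 1 connected region; the sphere at (15.5, 6) is not intersected at this z (|z−center|=20.000 > r=12); Subtracting the remaining from the first: none of the subtracted shapes is present at this height, so that combined region is unchanged — 1 connected region. The outline is a single polygon with 6 vertices. Extrusion per mm of travel: 0.4 × 0.25 / (π × 0.875²) = 0.041575. Accumulating E over each segment gives final E = 0.8907.

G0 X-3.57 Y0.00 Z1.50
G1 X-1.79 Y-3.09 E0.1483
G1 X1.79 Y-3.09 E0.2971
G1 X3.57 Y0.00 E0.4454
G1 X1.79 Y3.09 E0.5936
G1 X-1.79 Y3.09 E0.7425
G1 X-3.57 Y0.00 E0.8907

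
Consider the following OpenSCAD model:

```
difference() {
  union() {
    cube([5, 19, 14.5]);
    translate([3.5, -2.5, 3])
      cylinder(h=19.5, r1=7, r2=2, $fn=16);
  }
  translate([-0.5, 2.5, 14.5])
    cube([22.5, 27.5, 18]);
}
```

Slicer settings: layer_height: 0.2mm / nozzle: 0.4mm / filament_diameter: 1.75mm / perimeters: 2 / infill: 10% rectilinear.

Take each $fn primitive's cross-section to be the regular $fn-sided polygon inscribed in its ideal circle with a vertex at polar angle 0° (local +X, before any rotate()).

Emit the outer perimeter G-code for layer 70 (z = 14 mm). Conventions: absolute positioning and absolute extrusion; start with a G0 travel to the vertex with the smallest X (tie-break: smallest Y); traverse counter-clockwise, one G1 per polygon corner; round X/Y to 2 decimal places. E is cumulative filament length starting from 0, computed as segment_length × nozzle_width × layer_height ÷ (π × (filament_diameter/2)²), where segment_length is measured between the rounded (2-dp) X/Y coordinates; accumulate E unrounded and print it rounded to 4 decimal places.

At z = 14 mm: the cube (footprint 5×19) is included at this height; the cone at (3.5, -2.5) contributes a regular 16-gon of circumradius 4.179 (interpolated between r1=7 and r2=2 at t=0.564); Combining (union): the regions partially overlap (shared area 6.03 mm²), so overlapping operands fuse into one piece — 1 connected region; the cube at (-0.5, 2.5) is absent (z outside [14.5, 32.5]); Taking the first minus the rest: none of the subtracted shapes is present at this height, so the result so far is unchanged — 1 connected region. The outline is a single polygon with 18 vertices. Extrusion per mm of travel: 0.4 × 0.2 / (π × 0.875²) = 0.033260. Accumulating E over each segment gives final E = 2.0827.

G0 X-0.68 Y-2.50 Z14.00
G1 X-0.36 Y-4.10 E0.0543
G1 X0.54 Y-5.46 E0.1085
G1 X1.90 Y-6.36 E0.1628
G1 X3.50 Y-6.68 E0.2170
G1 X5.10 Y-6.36 E0.2713
G1 X6.46 Y-5.46 E0.3255
G1 X7.36 Y-4.10 E0.3798
G1 X7.68 Y-2.50 E0.4340
G1 X7.36 Y-0.90 E0.4883
G1 X6.46 Y0.46 E0.5426
G1 X5.10 Y1.36 E0.5968
G1 X5.00 Y1.38 E0.6002
G1 X5.00 Y19.00 E1.1862
G1 X0.00 Y19.00 E1.3525
G1 X0.00 Y0.00 E1.9845
G1 X0.24 Y0.00 E1.9925
G1 X-0.36 Y-0.90 E2.0284
G1 X-0.68 Y-2.50 E2.0827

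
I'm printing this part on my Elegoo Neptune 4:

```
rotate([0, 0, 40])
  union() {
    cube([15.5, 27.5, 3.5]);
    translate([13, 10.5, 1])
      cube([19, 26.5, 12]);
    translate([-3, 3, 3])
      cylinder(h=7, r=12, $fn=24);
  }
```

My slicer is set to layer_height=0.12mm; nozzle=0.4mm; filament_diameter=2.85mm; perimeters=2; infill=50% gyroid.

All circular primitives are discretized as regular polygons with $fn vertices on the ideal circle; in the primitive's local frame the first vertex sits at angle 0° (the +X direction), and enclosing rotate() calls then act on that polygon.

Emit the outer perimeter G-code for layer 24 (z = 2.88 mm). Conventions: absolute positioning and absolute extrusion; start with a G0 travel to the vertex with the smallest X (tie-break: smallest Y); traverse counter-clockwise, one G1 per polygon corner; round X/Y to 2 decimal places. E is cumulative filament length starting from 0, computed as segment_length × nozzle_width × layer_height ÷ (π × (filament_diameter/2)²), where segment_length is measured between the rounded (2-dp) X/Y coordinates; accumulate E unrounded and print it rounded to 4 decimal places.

G0 X-17.68 Y21.07 Z2.88
G1 X0.00 Y0.00 E0.2070
G1 X11.87 Y9.96 E0.3235
G1 X5.12 Y18.01 E0.4026
G1 X17.76 Y28.61 E0.5267
G1 X0.73 Y48.91 E0.7261
G1 X-13.82 Y36.70 E0.8690
G1 X-7.72 Y29.42 E0.9405
G1 X-17.68 Y21.07 E1.0383

At z = 2.88 mm: the cube is present — its section is the full 15.5×27.5 rectangle; the cube at (13, 10.5) is present — its section is the full 19×26.5 rectangle; the cylinder at (-3, 3) does not reach this height (z outside [3, 10]); Taking the union: the regions partially overlap (shared area 42.50 mm²), so overlapping operands fuse into one piece — 1 connected region; (whole slice rotated 40° about Z — lengths, areas and connectivity unchanged). The outline is a single polygon with 8 vertices. Extrusion per mm of travel: 0.4 × 0.12 / (π × 1.425²) = 0.007524. Accumulating E over each segment gives final E = 1.0383.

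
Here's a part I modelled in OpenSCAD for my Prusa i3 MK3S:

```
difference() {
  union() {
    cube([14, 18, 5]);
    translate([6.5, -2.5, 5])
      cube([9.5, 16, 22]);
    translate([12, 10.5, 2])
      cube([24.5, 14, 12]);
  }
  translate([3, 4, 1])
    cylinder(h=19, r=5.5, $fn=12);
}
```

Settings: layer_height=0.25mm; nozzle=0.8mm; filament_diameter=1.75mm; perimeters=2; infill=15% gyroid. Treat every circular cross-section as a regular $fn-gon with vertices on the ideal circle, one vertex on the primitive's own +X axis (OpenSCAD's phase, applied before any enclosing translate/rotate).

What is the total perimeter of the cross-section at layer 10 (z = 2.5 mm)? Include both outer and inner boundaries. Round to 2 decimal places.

123.33 mm

At z = 2.5 mm: the cube (footprint 14×18) is included at this height (perimeter 64.00 mm); the cube at (6.5, -2.5) is not intersected at this z (z outside [5, 27]); the cube at (12, 10.5) is present — its section is the full 24.5×14 rectangle (perimeter 77.00 mm); Combining (union): the regions partially overlap (shared area 15.00 mm²), so the edge portions inside another operand are dropped and the merged outline is re-measured after clipping — boundary = 122.00 mm; the r=5.5 cylinder at (3, 4) gives a regular 12-gon of circumradius 5.5 (constant along its height) (perimeter = 2·12·5.500·sin(180°/12) = 34.16 mm); Taking the first minus the rest: starting from the result so far, the r=5.5 cylinder at (3, 4) partially overlaps it — only the 69.24 mm² overlap (of its 90.75 mm²) is removed, clipping the outline — boundary = 123.33 mm. Overall, the cross-section is a single solid region. Total boundary length (outer) = 123.33 mm.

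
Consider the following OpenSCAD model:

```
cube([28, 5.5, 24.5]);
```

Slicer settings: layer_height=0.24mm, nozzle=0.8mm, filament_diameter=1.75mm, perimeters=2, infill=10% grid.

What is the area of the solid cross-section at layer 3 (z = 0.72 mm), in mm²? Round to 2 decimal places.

154.00 mm²

At z = 0.72 mm: the cube is present — its section is the full 28×5.5 rectangle (area 154.00 mm²). Overall, the cross-section is a single solid region. Net area = 154.00 mm².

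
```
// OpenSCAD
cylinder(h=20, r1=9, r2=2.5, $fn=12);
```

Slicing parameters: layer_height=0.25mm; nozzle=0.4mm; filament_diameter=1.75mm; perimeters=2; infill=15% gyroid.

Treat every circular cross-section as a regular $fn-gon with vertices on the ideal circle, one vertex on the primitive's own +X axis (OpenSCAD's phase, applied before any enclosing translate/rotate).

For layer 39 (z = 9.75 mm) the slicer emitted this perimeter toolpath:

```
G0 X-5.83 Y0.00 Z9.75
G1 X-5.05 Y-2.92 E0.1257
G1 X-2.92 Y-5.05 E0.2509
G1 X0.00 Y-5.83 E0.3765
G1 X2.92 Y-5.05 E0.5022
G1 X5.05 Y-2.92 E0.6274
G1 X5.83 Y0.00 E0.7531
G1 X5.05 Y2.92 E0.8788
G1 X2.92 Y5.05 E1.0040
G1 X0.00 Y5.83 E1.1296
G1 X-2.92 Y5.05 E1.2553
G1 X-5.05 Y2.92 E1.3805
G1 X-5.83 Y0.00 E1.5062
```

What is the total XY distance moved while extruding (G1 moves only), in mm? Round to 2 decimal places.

Sum the Euclidean lengths of each G1 segment: total = 36.23 mm.

36.23 mm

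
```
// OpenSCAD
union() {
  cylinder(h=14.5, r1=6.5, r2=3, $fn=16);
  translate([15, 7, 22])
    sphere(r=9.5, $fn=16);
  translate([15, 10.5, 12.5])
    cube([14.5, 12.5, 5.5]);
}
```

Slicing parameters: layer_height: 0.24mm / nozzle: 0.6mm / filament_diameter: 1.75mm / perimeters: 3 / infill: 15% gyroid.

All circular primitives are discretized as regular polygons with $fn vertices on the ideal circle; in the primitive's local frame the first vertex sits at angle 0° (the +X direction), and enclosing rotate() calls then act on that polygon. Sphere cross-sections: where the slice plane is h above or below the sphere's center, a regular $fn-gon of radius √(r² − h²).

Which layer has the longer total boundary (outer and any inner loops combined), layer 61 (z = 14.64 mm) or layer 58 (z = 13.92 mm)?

layer 58 (z = 13.92 mm)

Layer 61 (z = 14.64): the cone is absent (z outside [0, 14.5]); the r=9.5 sphere at (15, 7) contributes a regular 16-gon of circumradius √(9.5²−7.36²) = 6.007 (perimeter = 2·16·6.007·sin(180°/16) = 37.50 mm); the cube at (15, 10.5) (footprint 14.5×12.5) is included at this height (perimeter 54.00 mm); Merging all regions: the regions partially overlap (shared area 8.15 mm²), so the edge portions inside another operand are dropped and the merged outline is re-measured after clipping — boundary = 78.66 mm. So its perimeter = 78.66 mm. Layer 58 (z = 13.92): the cone (r1=6.5→r2=3) has section circumradius 3.140 here — a regular 16-gon (perimeter = 2·16·3.140·sin(180°/16) = 19.60 mm); the r=9.5 sphere at (15, 7) contributes a regular 16-gon of circumradius √(9.5²−8.08²) = 4.996 (perimeter = 2·16·4.996·sin(180°/16) = 31.19 mm); the cube at (15, 10.5) is present — its section is the full 14.5×12.5 rectangle (perimeter 54.00 mm); Combining (union): the regions partially overlap (shared area 3.43 mm²), so the edge portions inside another operand are dropped and the merged outline is re-measured after clipping — boundary = 95.80 mm. So its perimeter = 95.80 mm. Layer 58 is larger (95.80 vs 78.66 mm).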